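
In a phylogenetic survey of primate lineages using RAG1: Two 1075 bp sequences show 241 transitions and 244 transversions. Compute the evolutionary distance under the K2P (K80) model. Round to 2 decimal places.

P = 241/1075 ≈ 0.224186 and Q = 244/1075 ≈ 0.226977.
Under the Kimura two-parameter model, d = −½ ln(1 − 2P − Q) − ¼ ln(1 − 2Q).
1 − 2P − Q = 0.324651, giving −½ ln(0.324651) = 0.562502.
1 − 2Q = 0.546046, giving −¼ ln(0.546046) = 0.151263.
d = 0.562502 + 0.151263 = 0.713765.

0.71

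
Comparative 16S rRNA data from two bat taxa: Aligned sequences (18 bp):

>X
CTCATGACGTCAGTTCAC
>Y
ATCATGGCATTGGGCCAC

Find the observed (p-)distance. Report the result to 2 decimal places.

0.39

The sequences differ at 7 of 18 positions (sites 1, 7, 9, 11, 12, 14, 15).
p = 7/18 = 0.388888… ≈ 0.39 (to 2 d.p.).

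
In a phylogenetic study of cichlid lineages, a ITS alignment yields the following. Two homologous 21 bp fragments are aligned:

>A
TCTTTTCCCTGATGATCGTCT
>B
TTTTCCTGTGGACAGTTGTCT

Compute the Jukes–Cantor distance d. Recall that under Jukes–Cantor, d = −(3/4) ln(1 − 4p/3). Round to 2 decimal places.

The sequences differ at 11 of 21 sites, so p = 11/21 ≈ 0.52381.
d = −(3/4) ln(1 − 4p/3) = −0.75 ln(1 − 0.698413) = −0.75 ln(0.301587)
  = −0.75 × (-1.198697) = 0.899023 substitutions/site.

0.90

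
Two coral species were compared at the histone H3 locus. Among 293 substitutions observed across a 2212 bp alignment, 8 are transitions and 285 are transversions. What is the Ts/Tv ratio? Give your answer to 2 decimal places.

0.03

R = 8/285 = 0.028070… ≈ 0.03 (to 2 d.p.).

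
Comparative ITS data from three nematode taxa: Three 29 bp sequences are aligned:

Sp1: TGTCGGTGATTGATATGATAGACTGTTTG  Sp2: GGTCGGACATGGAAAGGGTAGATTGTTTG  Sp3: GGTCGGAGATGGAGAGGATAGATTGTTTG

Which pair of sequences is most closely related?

Sp1–Sp2: 8/29 differ, p = 0.276, d = 0.344.
Sp1–Sp3: 6/29 differ, p = 0.207, d = 0.242.
Sp2–Sp3: 3/29 differ, p = 0.103, d = 0.111.
The smallest distance is between Sp2 and Sp3.

Sp2 and Sp3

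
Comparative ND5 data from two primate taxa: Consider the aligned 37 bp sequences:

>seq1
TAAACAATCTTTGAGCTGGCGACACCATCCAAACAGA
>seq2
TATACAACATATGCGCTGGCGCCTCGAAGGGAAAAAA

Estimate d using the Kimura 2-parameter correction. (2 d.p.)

0.53

Of 37 sites, 3 differences are transitions and 11 are transversions, so P = 3/37 ≈ 0.081081 and Q = 11/37 ≈ 0.297297.
Under the Kimura two-parameter model, d = −½ ln(1 − 2P − Q) − ¼ ln(1 − 2Q).
1 − 2P − Q = 0.540541, giving −½ ln(0.540541) = 0.307592.
1 − 2Q = 0.405406, giving −¼ ln(0.405406) = 0.225717.
d = 0.307592 + 0.225717 = 0.533309.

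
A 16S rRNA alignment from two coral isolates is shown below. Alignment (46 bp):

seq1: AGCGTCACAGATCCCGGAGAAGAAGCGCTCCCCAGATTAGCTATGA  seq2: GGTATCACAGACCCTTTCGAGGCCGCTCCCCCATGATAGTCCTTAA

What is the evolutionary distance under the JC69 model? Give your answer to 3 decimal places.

0.704

The sequences differ at 21 of 46 sites, so p = 21/46 ≈ 0.456522.
d = −(3/4) ln(1 − 4p/3) = −0.75 ln(1 − 0.608696) = −0.75 ln(0.391304)
  = −0.75 × (-0.938271) = 0.703703 substitutions/site.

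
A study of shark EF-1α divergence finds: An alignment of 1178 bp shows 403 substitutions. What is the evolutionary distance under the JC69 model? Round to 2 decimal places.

p = 403/1178 ≈ 0.342105.
d = −(3/4) ln(1 − 4p/3) = −0.75 ln(1 − 0.45614) = −0.75 ln(0.54386)
  = −0.75 × (-0.609063) = 0.456797 substitutions/site.

0.46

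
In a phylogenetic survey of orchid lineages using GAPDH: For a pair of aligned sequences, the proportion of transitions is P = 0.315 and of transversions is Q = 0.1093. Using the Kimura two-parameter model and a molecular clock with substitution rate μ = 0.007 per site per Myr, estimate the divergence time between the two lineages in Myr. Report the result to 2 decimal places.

Under the Kimura two-parameter model, d = −½ ln(1 − 2P − Q) − ¼ ln(1 − 2Q).
1 − 2P − Q = 0.2607, giving −½ ln(0.2607) = 0.672192.
1 − 2Q = 0.7814, giving −¼ ln(0.7814) = 0.061667.
d = 0.672192 + 0.061667 = 0.733859.
Under a molecular clock d = 2μt, so t = d/(2μ) = 0.733859 / (2 × 0.007) = 52.42 Myr.

52.42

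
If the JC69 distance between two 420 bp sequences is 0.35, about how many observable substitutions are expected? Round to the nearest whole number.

117

Invert JC69: p = (3/4)(1 − e^(−4d/3)) = 0.75 × (1 − e^(-0.466667)) = 0.75 × (1 − 0.627089) = 0.279683.
Expected differing sites = pL ≈ 0.279683 × 420 = 117.46686 ≈ 117.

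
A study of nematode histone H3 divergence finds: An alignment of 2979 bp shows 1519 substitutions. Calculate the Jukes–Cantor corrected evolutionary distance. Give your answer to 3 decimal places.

0.854

p = 1519/2979 ≈ 0.509903.
d = −(3/4) ln(1 − 4p/3) = −0.75 ln(1 − 0.679871) = −0.75 ln(0.320129)
  = −0.75 × (-1.139031) = 0.854273 substitutions/site.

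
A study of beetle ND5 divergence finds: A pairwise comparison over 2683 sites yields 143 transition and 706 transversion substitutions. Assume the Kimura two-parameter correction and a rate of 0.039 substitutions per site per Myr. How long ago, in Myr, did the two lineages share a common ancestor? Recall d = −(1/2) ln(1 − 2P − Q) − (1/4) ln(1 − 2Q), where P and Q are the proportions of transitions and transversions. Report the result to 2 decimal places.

P = 143/2683 ≈ 0.053299 and Q = 706/2683 ≈ 0.263138.
Under the Kimura two-parameter model, d = −½ ln(1 − 2P − Q) − ¼ ln(1 − 2Q).
1 − 2P − Q = 0.630264, giving −½ ln(0.630264) = 0.230808.
1 − 2Q = 0.473724, giving −¼ ln(0.473724) = 0.186783.
d = 0.230808 + 0.186783 = 0.417591.
Under a molecular clock d = 2μt, so t = d/(2μ) = 0.417591 / (2 × 0.039) = 5.35 Myr.

5.35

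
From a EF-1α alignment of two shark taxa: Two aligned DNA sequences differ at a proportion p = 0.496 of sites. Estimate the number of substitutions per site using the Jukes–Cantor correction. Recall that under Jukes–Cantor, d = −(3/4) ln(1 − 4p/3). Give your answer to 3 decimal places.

0.812

d = −(3/4) ln(1 − 4p/3) = −0.75 ln(1 − 0.661333) = −0.75 ln(0.338667)
  = −0.75 × (-1.082738) = 0.812054 substitutions/site.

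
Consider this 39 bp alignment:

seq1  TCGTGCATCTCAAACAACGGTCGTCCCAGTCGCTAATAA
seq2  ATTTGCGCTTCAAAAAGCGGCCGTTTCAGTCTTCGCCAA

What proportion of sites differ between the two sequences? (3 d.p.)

The sequences differ at 17 of 39 positions.
p = 17/39 = 0.435897… ≈ 0.436 (to 3 d.p.).

0.436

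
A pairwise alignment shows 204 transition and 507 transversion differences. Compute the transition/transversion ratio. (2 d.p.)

0.40

R = 204/507 = 0.402366… ≈ 0.40 (to 2 d.p.).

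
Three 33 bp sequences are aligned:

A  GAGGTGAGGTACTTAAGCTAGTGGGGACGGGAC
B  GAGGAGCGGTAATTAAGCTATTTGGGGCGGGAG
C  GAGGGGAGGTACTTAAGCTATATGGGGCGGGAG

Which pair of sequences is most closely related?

A–B: 7/33 differ, p = 0.212, d = 0.249.
A–C: 6/33 differ, p = 0.182, d = 0.208.
B–C: 4/33 differ, p = 0.121, d = 0.132.
The smallest distance is between B and C.

B and C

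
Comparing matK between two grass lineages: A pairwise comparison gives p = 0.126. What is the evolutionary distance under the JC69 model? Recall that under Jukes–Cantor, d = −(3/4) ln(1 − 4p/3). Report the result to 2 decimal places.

d = −(3/4) ln(1 − 4p/3) = −0.75 ln(1 − 0.168) = −0.75 ln(0.832)
  = −0.75 × (-0.183923) = 0.137942 substitutions/site.

0.14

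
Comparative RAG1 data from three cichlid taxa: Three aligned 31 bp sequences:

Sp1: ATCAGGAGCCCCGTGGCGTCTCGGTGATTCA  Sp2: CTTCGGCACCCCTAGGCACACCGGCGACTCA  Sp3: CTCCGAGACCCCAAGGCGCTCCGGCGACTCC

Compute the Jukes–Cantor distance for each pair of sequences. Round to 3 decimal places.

Sp1–Sp2: 13/31 sites differ → p ≈ 0.419355, d = −0.75 ln(1 − 0.55914) = 0.614271 ≈ 0.614.
Sp1–Sp3: 13/31 sites differ → p ≈ 0.419355, d = −0.75 ln(1 − 0.55914) = 0.614271 ≈ 0.614.
Sp2–Sp3: 7/31 sites differ → p ≈ 0.225806, d = −0.75 ln(1 − 0.301075) = 0.268659 ≈ 0.269.

d(Sp1,Sp2) = 0.614, d(Sp1,Sp3) = 0.614, d(Sp2,Sp3) = 0.269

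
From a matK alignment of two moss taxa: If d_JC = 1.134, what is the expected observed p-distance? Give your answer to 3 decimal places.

0.585

p = (3/4)(1 − e^(−4d/3)) = 0.75 × (1 − e^(-1.512)) = 0.75 × (1 − 0.220469) = 0.584648.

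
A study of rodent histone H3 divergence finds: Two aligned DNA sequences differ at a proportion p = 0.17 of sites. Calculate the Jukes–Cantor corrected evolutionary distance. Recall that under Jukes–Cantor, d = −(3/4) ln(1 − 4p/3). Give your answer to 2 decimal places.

0.19

d = −(3/4) ln(1 − 4p/3) = −0.75 ln(1 − 0.226667) = −0.75 ln(0.773333)
  = −0.75 × (-0.257046) = 0.192785 substitutions/site.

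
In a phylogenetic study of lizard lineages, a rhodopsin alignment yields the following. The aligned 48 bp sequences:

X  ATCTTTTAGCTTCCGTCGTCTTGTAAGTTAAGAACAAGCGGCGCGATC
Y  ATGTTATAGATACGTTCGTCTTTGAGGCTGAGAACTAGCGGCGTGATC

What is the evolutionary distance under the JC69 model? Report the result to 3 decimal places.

The sequences differ at 13 of 48 sites, so p = 13/48 ≈ 0.270833.
d = −(3/4) ln(1 − 4p/3) = −0.75 ln(1 − 0.361111) = −0.75 ln(0.638889)
  = −0.75 × (-0.448025) = 0.336019 substitutions/site.

0.336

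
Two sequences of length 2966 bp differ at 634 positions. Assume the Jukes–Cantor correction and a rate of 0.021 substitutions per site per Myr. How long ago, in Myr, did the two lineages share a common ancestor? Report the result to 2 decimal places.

p = 634/2966 ≈ 0.213756.
d = −(3/4) ln(1 − 4p/3) = −0.75 ln(1 − 0.285008) = −0.75 ln(0.714992)
  = −0.75 × (-0.335484) = 0.251613 substitutions/site.
Under a molecular clock d = 2μt, so t = d/(2μ) = 0.251613 / (2 × 0.021) = 5.99 Myr.

5.99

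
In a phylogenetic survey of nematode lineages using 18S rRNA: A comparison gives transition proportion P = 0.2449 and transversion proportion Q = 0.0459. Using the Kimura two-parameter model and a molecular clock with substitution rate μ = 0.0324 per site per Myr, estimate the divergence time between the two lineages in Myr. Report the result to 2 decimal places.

Under the Kimura two-parameter model, d = −½ ln(1 − 2P − Q) − ¼ ln(1 − 2Q).
1 − 2P − Q = 0.4643, giving −½ ln(0.4643) = 0.383612.
1 − 2Q = 0.9082, giving −¼ ln(0.9082) = 0.024073.
d = 0.383612 + 0.024073 = 0.407685.
Under a molecular clock d = 2μt, so t = d/(2μ) = 0.407685 / (2 × 0.0324) = 6.29 Myr.

6.29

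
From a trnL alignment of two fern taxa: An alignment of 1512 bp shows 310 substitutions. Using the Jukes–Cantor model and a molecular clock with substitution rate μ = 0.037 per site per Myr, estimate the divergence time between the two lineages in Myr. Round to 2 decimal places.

3.24

p = 310/1512 ≈ 0.205026.
d = −(3/4) ln(1 − 4p/3) = −0.75 ln(1 − 0.273368) = −0.75 ln(0.726632)
  = −0.75 × (-0.319335) = 0.239501 substitutions/site.
Under a molecular clock d = 2μt, so t = d/(2μ) = 0.239501 / (2 × 0.037) = 3.24 Myr.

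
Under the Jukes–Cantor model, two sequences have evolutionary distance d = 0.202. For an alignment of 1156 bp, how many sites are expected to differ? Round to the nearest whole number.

205

Invert JC69: p = (3/4)(1 − e^(−4d/3)) = 0.75 × (1 − e^(-0.269333)) = 0.75 × (1 − 0.763889) = 0.177083.
Expected differing sites = pL ≈ 0.177083 × 1156 = 204.707948 ≈ 205.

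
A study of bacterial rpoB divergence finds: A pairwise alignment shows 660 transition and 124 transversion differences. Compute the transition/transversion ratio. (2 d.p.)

R = 660/124 = 5.322580… ≈ 5.32 (to 2 d.p.).

5.32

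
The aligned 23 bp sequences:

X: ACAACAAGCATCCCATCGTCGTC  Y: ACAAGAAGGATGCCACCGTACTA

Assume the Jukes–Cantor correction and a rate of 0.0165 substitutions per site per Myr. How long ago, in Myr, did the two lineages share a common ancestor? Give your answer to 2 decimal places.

11.83

The sequences differ at 7 of 23 sites (5, 9, 12, 16, 20, 21, 23), so p = 7/23 ≈ 0.304348.
d = −(3/4) ln(1 − 4p/3) = −0.75 ln(1 − 0.405797) = −0.75 ln(0.594203)
  = −0.75 × (-0.520534) = 0.390401 substitutions/site.
Under a molecular clock d = 2μt, so t = d/(2μ) = 0.390401 / (2 × 0.0165) = 11.83 Myr.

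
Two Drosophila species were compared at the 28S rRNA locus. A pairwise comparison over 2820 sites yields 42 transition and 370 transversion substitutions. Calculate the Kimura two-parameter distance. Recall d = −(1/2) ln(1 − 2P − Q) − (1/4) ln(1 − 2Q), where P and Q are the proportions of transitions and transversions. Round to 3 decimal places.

P = 42/2820 ≈ 0.014894 and Q = 370/2820 ≈ 0.131206.
Under the Kimura two-parameter model, d = −½ ln(1 − 2P − Q) − ¼ ln(1 − 2Q).
1 − 2P − Q = 0.839006, giving −½ ln(0.839006) = 0.087769.
1 − 2Q = 0.737588, giving −¼ ln(0.737588) = 0.076092.
d = 0.087769 + 0.076092 = 0.163861.

0.164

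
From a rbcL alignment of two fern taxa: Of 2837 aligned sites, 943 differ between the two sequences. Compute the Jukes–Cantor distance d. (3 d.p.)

p = 943/2837 ≈ 0.332393.
d = −(3/4) ln(1 − 4p/3) = −0.75 ln(1 − 0.443191) = −0.75 ln(0.556809)
  = −0.75 × (-0.585533) = 0.439150 substitutions/site.

0.439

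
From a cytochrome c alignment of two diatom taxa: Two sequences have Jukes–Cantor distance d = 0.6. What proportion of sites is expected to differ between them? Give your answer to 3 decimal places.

p = (3/4)(1 − e^(−4d/3)) = 0.75 × (1 − e^(-0.8)) = 0.75 × (1 − 0.449329) = 0.413003.

0.413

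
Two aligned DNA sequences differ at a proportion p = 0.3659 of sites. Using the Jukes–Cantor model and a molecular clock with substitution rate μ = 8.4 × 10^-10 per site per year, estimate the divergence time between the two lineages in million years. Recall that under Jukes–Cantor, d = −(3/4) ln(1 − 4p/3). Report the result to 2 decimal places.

298.74

d = −(3/4) ln(1 − 4p/3) = −0.75 ln(1 − 0.487867) = −0.75 ln(0.512133)
  = −0.75 × (-0.669171) = 0.501878 substitutions/site.
Under a molecular clock d = 2μt, so t = d/(2μ) = 0.501878 / (2 × 8.4 × 10^-10) = 298.74 million years.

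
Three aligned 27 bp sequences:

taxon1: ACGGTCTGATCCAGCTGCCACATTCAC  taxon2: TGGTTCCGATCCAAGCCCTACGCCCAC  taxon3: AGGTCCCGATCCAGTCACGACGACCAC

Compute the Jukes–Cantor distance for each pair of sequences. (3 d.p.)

d(taxon1,taxon2) = 0.673, d(taxon1,taxon3) = 0.588, d(taxon2,taxon3) = 0.318

taxon1–taxon2: 12/27 sites differ → p ≈ 0.444444, d = −0.75 ln(1 − 0.592592) = 0.673455 ≈ 0.673.
taxon1–taxon3: 11/27 sites differ → p ≈ 0.407407, d = −0.75 ln(1 − 0.543209) = 0.587647 ≈ 0.588.
taxon2–taxon3: 7/27 sites differ → p ≈ 0.259259, d = −0.75 ln(1 − 0.345679) = 0.318118 ≈ 0.318.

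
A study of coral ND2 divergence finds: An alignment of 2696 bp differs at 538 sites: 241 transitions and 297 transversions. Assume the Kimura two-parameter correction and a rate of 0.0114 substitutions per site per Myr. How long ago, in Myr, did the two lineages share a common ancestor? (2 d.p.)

P = 241/2696 ≈ 0.089392 and Q = 297/2696 ≈ 0.110163.
Under the Kimura two-parameter model, d = −½ ln(1 − 2P − Q) − ¼ ln(1 − 2Q).
1 − 2P − Q = 0.711053, giving −½ ln(0.711053) = 0.170504.
1 − 2Q = 0.779674, giving −¼ ln(0.779674) = 0.062220.
d = 0.170504 + 0.062220 = 0.232724.
Under a molecular clock d = 2μt, so t = d/(2μ) = 0.232724 / (2 × 0.0114) = 10.21 Myr.

10.21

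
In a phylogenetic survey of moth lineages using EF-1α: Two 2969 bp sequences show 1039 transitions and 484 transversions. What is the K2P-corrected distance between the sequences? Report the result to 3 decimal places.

P = 1039/2969 ≈ 0.349949 and Q = 484/2969 ≈ 0.163018.
Under the Kimura two-parameter model, d = −½ ln(1 − 2P − Q) − ¼ ln(1 − 2Q).
1 − 2P − Q = 0.137084, giving −½ ln(0.137084) = 0.993581.
1 − 2Q = 0.673964, giving −¼ ln(0.673964) = 0.098645.
d = 0.993581 + 0.098645 = 1.092226.

1.092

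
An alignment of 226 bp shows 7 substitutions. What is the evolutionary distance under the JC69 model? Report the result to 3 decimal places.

0.032

p = 7/226 ≈ 0.030973.
d = −(3/4) ln(1 − 4p/3) = −0.75 ln(1 − 0.041297) = −0.75 ln(0.958703)
  = −0.75 × (-0.042174) = 0.031631 substitutions/site.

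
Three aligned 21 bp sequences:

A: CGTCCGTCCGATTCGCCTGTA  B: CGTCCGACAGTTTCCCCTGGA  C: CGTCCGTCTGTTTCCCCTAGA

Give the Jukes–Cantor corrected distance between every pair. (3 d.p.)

d(A,B) = 0.286, d(A,C) = 0.286, d(B,C) = 0.158

A–B: 5/21 sites differ → p ≈ 0.238095, d = −0.75 ln(1 − 0.31746) = 0.286451 ≈ 0.286.
A–C: 5/21 sites differ → p ≈ 0.238095, d = −0.75 ln(1 − 0.31746) = 0.286451 ≈ 0.286.
B–C: 3/21 sites differ → p ≈ 0.142857, d = −0.75 ln(1 − 0.190476) = 0.158482 ≈ 0.158.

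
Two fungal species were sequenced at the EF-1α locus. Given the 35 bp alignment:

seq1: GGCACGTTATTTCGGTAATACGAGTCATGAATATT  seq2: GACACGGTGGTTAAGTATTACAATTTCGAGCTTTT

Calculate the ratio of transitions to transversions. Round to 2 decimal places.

Transitions are A↔G and C↔T; transversions are all other mismatches.
Transitions: 7. Transversions: 9.
R = 7/9 = 0.777777… ≈ 0.78 (to 2 d.p.).

0.78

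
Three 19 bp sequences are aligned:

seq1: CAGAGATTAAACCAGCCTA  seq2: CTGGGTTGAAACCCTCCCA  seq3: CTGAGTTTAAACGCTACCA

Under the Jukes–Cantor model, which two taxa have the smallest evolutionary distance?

seq1–seq2: 7/19 differ, p = 0.368, d = 0.507.
seq1–seq3: 7/19 differ, p = 0.368, d = 0.507.
seq2–seq3: 4/19 differ, p = 0.211, d = 0.247.
The smallest distance is between seq2 and seq3.

seq2 and seq3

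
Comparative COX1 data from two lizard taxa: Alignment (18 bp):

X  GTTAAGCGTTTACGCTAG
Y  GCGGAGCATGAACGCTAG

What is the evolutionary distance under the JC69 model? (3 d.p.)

The sequences differ at 6 of 18 sites (2, 3, 4, 8, 10, 11), so p = 6/18 ≈ 0.333333.
d = −(3/4) ln(1 − 4p/3) = −0.75 ln(1 − 0.444444) = −0.75 ln(0.555556)
  = −0.75 × (-0.587786) = 0.440840 substitutions/site.

0.441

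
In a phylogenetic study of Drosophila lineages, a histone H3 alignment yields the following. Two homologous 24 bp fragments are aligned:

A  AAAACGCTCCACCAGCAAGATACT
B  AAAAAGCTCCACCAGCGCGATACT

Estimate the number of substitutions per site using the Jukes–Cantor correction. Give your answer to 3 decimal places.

0.137

The sequences differ at 3 of 24 sites (5, 17, 18), so p = 3/24 = 0.125.
d = −(3/4) ln(1 − 4p/3) = −0.75 ln(1 − 0.166667) = −0.75 ln(0.833333)
  = −0.75 × (-0.182322) = 0.136742 substitutions/site.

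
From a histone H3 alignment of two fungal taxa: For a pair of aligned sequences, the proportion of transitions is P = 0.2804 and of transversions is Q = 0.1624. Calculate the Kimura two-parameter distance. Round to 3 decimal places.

0.740

Under the Kimura two-parameter model, d = −½ ln(1 − 2P − Q) − ¼ ln(1 − 2Q).
1 − 2P − Q = 0.2768, giving −½ ln(0.2768) = 0.642230.
1 − 2Q = 0.6752, giving −¼ ln(0.6752) = 0.098187.
d = 0.642230 + 0.098187 = 0.740417.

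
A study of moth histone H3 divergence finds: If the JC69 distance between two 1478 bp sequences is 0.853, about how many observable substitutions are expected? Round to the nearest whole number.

753

Invert JC69: p = (3/4)(1 − e^(−4d/3)) = 0.75 × (1 − e^(-1.137333)) = 0.75 × (1 − 0.320673) = 0.509495.
Expected differing sites = pL ≈ 0.509495 × 1478 = 753.03361 ≈ 753.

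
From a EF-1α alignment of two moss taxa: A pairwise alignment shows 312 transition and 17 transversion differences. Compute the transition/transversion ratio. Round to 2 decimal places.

R = 312/17 = 18.352941… ≈ 18.35 (to 2 d.p.).

18.35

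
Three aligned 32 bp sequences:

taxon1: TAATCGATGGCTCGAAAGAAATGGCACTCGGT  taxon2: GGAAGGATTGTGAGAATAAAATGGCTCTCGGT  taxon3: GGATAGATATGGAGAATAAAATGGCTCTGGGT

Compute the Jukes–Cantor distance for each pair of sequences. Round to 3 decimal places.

taxon1–taxon2: 11/32 sites differ → p = 0.34375, d = −0.75 ln(1 − 0.458333) = 0.459828 ≈ 0.460.
taxon1–taxon3: 12/32 sites differ → p = 0.375, d = −0.75 ln(1 − 0.5) = 0.519860 ≈ 0.520.
taxon2–taxon3: 6/32 sites differ → p = 0.1875, d = −0.75 ln(1 − 0.25) = 0.215762 ≈ 0.216.

d(taxon1,taxon2) = 0.460, d(taxon1,taxon3) = 0.520, d(taxon2,taxon3) = 0.216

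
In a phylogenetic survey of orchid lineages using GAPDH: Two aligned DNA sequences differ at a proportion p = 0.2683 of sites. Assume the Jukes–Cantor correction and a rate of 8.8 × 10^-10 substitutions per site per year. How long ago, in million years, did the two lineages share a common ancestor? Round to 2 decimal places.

d = −(3/4) ln(1 − 4p/3) = −0.75 ln(1 − 0.357733) = −0.75 ln(0.642267)
  = −0.75 × (-0.442751) = 0.332063 substitutions/site.
Under a molecular clock d = 2μt, so t = d/(2μ) = 0.332063 / (2 × 8.8 × 10^-10) = 188.67 million years.

188.67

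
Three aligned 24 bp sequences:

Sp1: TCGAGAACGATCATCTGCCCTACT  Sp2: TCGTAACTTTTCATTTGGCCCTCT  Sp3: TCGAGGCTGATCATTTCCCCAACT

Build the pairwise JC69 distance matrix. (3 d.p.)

Sp1–Sp2: 10/24 sites differ → p ≈ 0.416667, d = −0.75 ln(1 − 0.555556) = 0.608198 ≈ 0.608.
Sp1–Sp3: 6/24 sites differ → p = 0.25, d = −0.75 ln(1 − 0.333333) = 0.304098 ≈ 0.304.
Sp2–Sp3: 9/24 sites differ → p = 0.375, d = −0.75 ln(1 − 0.5) = 0.519860 ≈ 0.520.

d(Sp1,Sp2) = 0.608, d(Sp1,Sp3) = 0.304, d(Sp2,Sp3) = 0.520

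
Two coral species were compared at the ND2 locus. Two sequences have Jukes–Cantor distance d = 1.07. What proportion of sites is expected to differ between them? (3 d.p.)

0.570

p = (3/4)(1 − e^(−4d/3)) = 0.75 × (1 − e^(-1.426667)) = 0.75 × (1 − 0.240108) = 0.569919.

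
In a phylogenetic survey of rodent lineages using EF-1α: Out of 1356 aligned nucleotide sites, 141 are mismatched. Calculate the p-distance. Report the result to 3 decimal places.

0.104

p = 141/1356 = 0.103982… ≈ 0.104 (to 3 d.p.).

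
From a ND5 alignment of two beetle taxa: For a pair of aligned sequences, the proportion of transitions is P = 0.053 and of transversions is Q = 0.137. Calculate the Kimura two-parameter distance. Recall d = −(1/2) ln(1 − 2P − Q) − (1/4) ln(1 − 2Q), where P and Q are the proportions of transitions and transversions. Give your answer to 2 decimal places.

Under the Kimura two-parameter model, d = −½ ln(1 − 2P − Q) − ¼ ln(1 − 2Q).
1 − 2P − Q = 0.757, giving −½ ln(0.757) = 0.139196.
1 − 2Q = 0.726, giving −¼ ln(0.726) = 0.080051.
d = 0.139196 + 0.080051 = 0.219247.

0.22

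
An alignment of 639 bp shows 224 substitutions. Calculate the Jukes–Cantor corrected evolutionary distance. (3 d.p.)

p = 224/639 ≈ 0.350548.
d = −(3/4) ln(1 − 4p/3) = −0.75 ln(1 − 0.467397) = −0.75 ln(0.532603)
  = −0.75 × (-0.629979) = 0.472484 substitutions/site.

0.472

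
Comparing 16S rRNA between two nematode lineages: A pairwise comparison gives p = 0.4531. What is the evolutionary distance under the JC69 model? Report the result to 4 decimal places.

0.6950

d = −(3/4) ln(1 − 4p/3) = −0.75 ln(1 − 0.604133) = −0.75 ln(0.395867)
  = −0.75 × (-0.926677) = 0.695008 substitutions/site.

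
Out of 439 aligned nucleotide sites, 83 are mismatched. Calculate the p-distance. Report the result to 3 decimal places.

p = 83/439 = 0.189066… ≈ 0.189 (to 3 d.p.).

0.189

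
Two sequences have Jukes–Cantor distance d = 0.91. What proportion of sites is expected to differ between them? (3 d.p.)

0.527

p = (3/4)(1 − e^(−4d/3)) = 0.75 × (1 − e^(-1.213333)) = 0.75 × (1 − 0.297205) = 0.527096.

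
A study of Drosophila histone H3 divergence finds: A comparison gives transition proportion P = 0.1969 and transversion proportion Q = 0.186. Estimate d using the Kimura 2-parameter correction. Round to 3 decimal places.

Under the Kimura two-parameter model, d = −½ ln(1 − 2P − Q) − ¼ ln(1 − 2Q).
1 − 2P − Q = 0.4202, giving −½ ln(0.4202) = 0.433512.
1 − 2Q = 0.628, giving −¼ ln(0.628) = 0.116304.
d = 0.433512 + 0.116304 = 0.549816.

0.550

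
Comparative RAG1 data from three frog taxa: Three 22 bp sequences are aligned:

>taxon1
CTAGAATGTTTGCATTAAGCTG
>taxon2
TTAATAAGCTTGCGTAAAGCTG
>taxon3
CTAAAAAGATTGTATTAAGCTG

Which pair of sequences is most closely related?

taxon1–taxon2: 7/22 differ, p = 0.318, d = 0.414.
taxon1–taxon3: 4/22 differ, p = 0.182, d = 0.208.
taxon2–taxon3: 6/22 differ, p = 0.273, d = 0.339.
The smallest distance is between taxon1 and taxon3.

taxon1 and taxon3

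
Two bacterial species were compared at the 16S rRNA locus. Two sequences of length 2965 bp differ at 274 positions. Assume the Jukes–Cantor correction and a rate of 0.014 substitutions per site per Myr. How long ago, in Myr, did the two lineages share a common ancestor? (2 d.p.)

3.52

p = 274/2965 ≈ 0.092411.
d = −(3/4) ln(1 − 4p/3) = −0.75 ln(1 − 0.123215) = −0.75 ln(0.876785)
  = −0.75 × (-0.131493) = 0.098620 substitutions/site.
Under a molecular clock d = 2μt, so t = d/(2μ) = 0.098620 / (2 × 0.014) = 3.52 Myr.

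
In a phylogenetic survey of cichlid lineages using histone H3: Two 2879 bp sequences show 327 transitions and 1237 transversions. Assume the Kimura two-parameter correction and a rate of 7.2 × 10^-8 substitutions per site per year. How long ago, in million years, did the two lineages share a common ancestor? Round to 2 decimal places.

P = 327/2879 ≈ 0.113581 and Q = 1237/2879 ≈ 0.429663.
Under the Kimura two-parameter model, d = −½ ln(1 − 2P − Q) − ¼ ln(1 − 2Q).
1 − 2P − Q = 0.343175, giving −½ ln(0.343175) = 0.534757.
1 − 2Q = 0.140674, giving −¼ ln(0.140674) = 0.490328.
d = 0.534757 + 0.490328 = 1.025085.
Under a molecular clock d = 2μt, so t = d/(2μ) = 1.025085 / (2 × 7.2 × 10^-8) = 7.12 million years.

7.12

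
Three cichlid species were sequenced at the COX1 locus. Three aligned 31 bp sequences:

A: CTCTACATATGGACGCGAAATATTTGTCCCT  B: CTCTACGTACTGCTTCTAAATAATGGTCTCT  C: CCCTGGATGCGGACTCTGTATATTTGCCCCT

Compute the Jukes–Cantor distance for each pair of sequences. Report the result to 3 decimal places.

d(A,B) = 0.422, d(A,C) = 0.422, d(B,C) = 0.691

A–B: 10/31 sites differ → p ≈ 0.322581, d = −0.75 ln(1 − 0.430108) = 0.421731 ≈ 0.422.
A–C: 10/31 sites differ → p ≈ 0.322581, d = −0.75 ln(1 − 0.430108) = 0.421731 ≈ 0.422.
B–C: 14/31 sites differ → p ≈ 0.451613, d = −0.75 ln(1 − 0.602151) = 0.691262 ≈ 0.691.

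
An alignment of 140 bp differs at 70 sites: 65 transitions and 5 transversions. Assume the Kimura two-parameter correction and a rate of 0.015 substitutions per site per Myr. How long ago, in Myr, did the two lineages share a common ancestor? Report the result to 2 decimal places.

56.15

P = 65/140 ≈ 0.464286 and Q = 5/140 ≈ 0.035714.
Under the Kimura two-parameter model, d = −½ ln(1 − 2P − Q) − ¼ ln(1 − 2Q).
1 − 2P − Q = 0.035714, giving −½ ln(0.035714) = 1.666106.
1 − 2Q = 0.928572, giving −¼ ln(0.928572) = 0.018527.
d = 1.666106 + 0.018527 = 1.684633.
Under a molecular clock d = 2μt, so t = d/(2μ) = 1.684633 / (2 × 0.015) = 56.15 Myr.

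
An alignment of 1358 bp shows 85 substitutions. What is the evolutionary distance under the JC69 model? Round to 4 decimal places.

p = 85/1358 ≈ 0.062592.
d = −(3/4) ln(1 − 4p/3) = −0.75 ln(1 − 0.083456) = −0.75 ln(0.916544)
  = −0.75 × (-0.087145) = 0.065359 substitutions/site.

0.0654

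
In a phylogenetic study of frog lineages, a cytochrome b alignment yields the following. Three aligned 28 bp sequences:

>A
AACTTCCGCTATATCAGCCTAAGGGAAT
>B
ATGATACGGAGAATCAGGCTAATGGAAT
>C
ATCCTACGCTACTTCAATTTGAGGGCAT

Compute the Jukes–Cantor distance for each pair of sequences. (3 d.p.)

A–B: 10/28 sites differ → p ≈ 0.357143, d = −0.75 ln(1 − 0.476191) = 0.484971 ≈ 0.485.
A–C: 10/28 sites differ → p ≈ 0.357143, d = −0.75 ln(1 − 0.476191) = 0.484971 ≈ 0.485.
B–C: 13/28 sites differ → p ≈ 0.464286, d = −0.75 ln(1 − 0.619048) = 0.723811 ≈ 0.724.

d(A,B) = 0.485, d(A,C) = 0.485, d(B,C) = 0.724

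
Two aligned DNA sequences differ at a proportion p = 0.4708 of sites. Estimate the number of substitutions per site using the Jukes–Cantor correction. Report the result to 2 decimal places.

0.74

d = −(3/4) ln(1 − 4p/3) = −0.75 ln(1 − 0.627733) = −0.75 ln(0.372267)
  = −0.75 × (-0.988144) = 0.741108 substitutions/site.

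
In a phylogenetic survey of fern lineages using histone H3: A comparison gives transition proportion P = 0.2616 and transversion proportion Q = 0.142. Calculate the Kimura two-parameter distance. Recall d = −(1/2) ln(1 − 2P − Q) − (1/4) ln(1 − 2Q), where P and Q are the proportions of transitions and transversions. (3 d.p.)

Under the Kimura two-parameter model, d = −½ ln(1 − 2P − Q) − ¼ ln(1 − 2Q).
1 − 2P − Q = 0.3348, giving −½ ln(0.3348) = 0.547111.
1 − 2Q = 0.716, giving −¼ ln(0.716) = 0.083519.
d = 0.547111 + 0.083519 = 0.630630.

0.631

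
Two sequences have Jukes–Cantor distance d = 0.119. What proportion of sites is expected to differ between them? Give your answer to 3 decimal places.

p = (3/4)(1 − e^(−4d/3)) = 0.75 × (1 − e^(-0.158667)) = 0.75 × (1 − 0.853280) = 0.110040.

0.110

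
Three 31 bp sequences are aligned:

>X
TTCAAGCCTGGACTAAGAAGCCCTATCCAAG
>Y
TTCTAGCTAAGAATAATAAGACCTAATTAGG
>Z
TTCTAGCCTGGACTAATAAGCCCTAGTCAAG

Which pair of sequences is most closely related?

X–Y: 11/31 differ, p = 0.355, d = 0.481.
X–Z: 4/31 differ, p = 0.129, d = 0.142.
Y–Z: 8/31 differ, p = 0.258, d = 0.316.
The smallest distance is between X and Z.

X and Z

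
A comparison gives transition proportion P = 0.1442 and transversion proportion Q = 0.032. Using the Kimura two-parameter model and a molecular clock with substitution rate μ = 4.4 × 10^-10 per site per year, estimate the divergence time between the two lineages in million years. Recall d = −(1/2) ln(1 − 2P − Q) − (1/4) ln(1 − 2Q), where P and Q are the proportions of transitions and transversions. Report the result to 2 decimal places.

Under the Kimura two-parameter model, d = −½ ln(1 − 2P − Q) − ¼ ln(1 − 2Q).
1 − 2P − Q = 0.6796, giving −½ ln(0.6796) = 0.193125.
1 − 2Q = 0.936, giving −¼ ln(0.936) = 0.016535.
d = 0.193125 + 0.016535 = 0.209660.
Under a molecular clock d = 2μt, so t = d/(2μ) = 0.209660 / (2 × 4.4 × 10^-10) = 238.25 million years.

238.25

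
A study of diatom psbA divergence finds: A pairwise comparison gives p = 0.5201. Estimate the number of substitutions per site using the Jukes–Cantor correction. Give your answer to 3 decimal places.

d = −(3/4) ln(1 − 4p/3) = −0.75 ln(1 − 0.693467) = −0.75 ln(0.306533)
  = −0.75 × (-1.182430) = 0.886823 substitutions/site.

0.887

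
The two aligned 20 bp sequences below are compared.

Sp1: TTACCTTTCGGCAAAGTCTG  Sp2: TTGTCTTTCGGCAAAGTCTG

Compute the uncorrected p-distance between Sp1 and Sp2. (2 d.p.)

The sequences differ at 2 of 20 positions (sites 3, 4).
p = 2/20 = 0.10.

0.10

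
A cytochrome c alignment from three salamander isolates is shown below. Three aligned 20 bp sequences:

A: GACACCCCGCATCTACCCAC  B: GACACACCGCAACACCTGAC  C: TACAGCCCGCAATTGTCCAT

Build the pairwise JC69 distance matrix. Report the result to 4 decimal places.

d(A,B) = 0.3831, d(A,C) = 0.4715, d(B,C) = 0.8240

A–B: 6/20 sites differ → p = 0.3, d = −0.75 ln(1 − 0.4) = 0.383119 ≈ 0.3831.
A–C: 7/20 sites differ → p = 0.35, d = −0.75 ln(1 − 0.466667) = 0.471457 ≈ 0.4715.
B–C: 10/20 sites differ → p = 0.5, d = −0.75 ln(1 − 0.666667) = 0.823960 ≈ 0.8240.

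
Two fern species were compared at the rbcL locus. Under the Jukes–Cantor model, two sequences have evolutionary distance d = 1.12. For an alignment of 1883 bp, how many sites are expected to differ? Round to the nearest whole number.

1095

Invert JC69: p = (3/4)(1 − e^(−4d/3)) = 0.75 × (1 − e^(-1.493333)) = 0.75 × (1 − 0.224623) = 0.581533.
Expected differing sites = pL ≈ 0.581533 × 1883 = 1095.026639 ≈ 1095.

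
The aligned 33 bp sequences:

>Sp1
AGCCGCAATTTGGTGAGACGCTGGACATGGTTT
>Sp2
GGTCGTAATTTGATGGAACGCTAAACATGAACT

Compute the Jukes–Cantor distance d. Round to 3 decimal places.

0.441

The sequences differ at 11 of 33 sites, so p = 11/33 ≈ 0.333333.
d = −(3/4) ln(1 − 4p/3) = −0.75 ln(1 − 0.444444) = −0.75 ln(0.555556)
  = −0.75 × (-0.587786) = 0.440840 substitutions/site.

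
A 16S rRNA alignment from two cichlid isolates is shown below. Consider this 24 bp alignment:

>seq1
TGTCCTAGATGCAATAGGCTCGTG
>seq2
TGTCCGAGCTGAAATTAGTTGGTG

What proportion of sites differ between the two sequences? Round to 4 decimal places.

0.2917

The sequences differ at 7 of 24 positions (sites 6, 9, 12, 16, 17, 19, 21).
p = 7/24 = 0.291666… ≈ 0.2917 (to 4 d.p.).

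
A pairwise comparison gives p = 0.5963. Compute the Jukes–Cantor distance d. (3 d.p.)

1.189

d = −(3/4) ln(1 − 4p/3) = −0.75 ln(1 − 0.795067) = −0.75 ln(0.204933)
  = −0.75 × (-1.585072) = 1.188804 substitutions/site.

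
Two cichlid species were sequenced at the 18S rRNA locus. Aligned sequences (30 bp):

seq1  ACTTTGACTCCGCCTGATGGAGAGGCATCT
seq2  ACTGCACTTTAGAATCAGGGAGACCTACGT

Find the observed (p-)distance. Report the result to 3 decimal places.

The sequences differ at 16 of 30 positions.
p = 16/30 = 0.533333… ≈ 0.533 (to 3 d.p.).

0.533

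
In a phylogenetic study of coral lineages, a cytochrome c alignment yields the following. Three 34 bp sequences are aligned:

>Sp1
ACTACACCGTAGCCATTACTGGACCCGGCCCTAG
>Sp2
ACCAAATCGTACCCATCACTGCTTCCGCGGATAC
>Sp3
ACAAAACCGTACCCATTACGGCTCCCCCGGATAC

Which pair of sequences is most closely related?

Sp2 and Sp3

Sp1–Sp2: 13/34 differ, p = 0.382, d = 0.535.
Sp1–Sp3: 12/34 differ, p = 0.353, d = 0.477.
Sp2–Sp3: 6/34 differ, p = 0.176, d = 0.201.
The smallest distance is between Sp2 and Sp3.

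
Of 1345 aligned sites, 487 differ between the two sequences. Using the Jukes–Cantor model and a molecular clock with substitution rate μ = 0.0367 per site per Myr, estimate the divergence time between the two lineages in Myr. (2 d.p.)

6.74

p = 487/1345 ≈ 0.362082.
d = −(3/4) ln(1 − 4p/3) = −0.75 ln(1 − 0.482776) = −0.75 ln(0.517224)
  = −0.75 × (-0.659279) = 0.494459 substitutions/site.
Under a molecular clock d = 2μt, so t = d/(2μ) = 0.494459 / (2 × 0.0367) = 6.74 Myr.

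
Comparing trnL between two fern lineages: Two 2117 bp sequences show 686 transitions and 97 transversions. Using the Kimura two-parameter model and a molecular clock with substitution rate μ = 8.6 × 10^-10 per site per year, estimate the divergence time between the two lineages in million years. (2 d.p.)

358.12

P = 686/2117 ≈ 0.324043 and Q = 97/2117 ≈ 0.04582.
Under the Kimura two-parameter model, d = −½ ln(1 − 2P − Q) − ¼ ln(1 − 2Q).
1 − 2P − Q = 0.306094, giving −½ ln(0.306094) = 0.591932.
1 − 2Q = 0.90836, giving −¼ ln(0.90836) = 0.024029.
d = 0.591932 + 0.024029 = 0.615961.
Under a molecular clock d = 2μt, so t = d/(2μ) = 0.615961 / (2 × 8.6 × 10^-10) = 358.12 million years.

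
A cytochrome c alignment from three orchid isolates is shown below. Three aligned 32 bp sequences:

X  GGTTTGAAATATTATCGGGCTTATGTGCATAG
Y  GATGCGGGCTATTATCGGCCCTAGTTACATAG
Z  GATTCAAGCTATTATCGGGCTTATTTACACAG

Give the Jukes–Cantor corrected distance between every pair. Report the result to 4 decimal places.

X–Y: 11/32 sites differ → p = 0.34375, d = −0.75 ln(1 − 0.458333) = 0.459828 ≈ 0.4598.
X–Z: 8/32 sites differ → p = 0.25, d = −0.75 ln(1 − 0.333333) = 0.304098 ≈ 0.3041.
Y–Z: 7/32 sites differ → p = 0.21875, d = −0.75 ln(1 − 0.291667) = 0.258631 ≈ 0.2586.

d(X,Y) = 0.4598, d(X,Z) = 0.3041, d(Y,Z) = 0.2586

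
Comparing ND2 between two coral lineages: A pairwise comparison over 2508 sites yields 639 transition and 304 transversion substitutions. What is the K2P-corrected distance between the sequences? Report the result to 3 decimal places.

0.568

P = 639/2508 ≈ 0.254785 and Q = 304/2508 ≈ 0.121212.
Under the Kimura two-parameter model, d = −½ ln(1 − 2P − Q) − ¼ ln(1 − 2Q).
1 − 2P − Q = 0.369218, giving −½ ln(0.369218) = 0.498184.
1 − 2Q = 0.757576, giving −¼ ln(0.757576) = 0.069408.
d = 0.498184 + 0.069408 = 0.567592.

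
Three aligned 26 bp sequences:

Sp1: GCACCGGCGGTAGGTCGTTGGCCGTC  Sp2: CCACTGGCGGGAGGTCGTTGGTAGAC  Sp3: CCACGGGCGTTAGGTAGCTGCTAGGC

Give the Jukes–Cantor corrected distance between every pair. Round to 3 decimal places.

Sp1–Sp2: 6/26 sites differ → p ≈ 0.230769, d = −0.75 ln(1 − 0.307692) = 0.275793 ≈ 0.276.
Sp1–Sp3: 9/26 sites differ → p ≈ 0.346154, d = −0.75 ln(1 − 0.461539) = 0.464280 ≈ 0.464.
Sp2–Sp3: 7/26 sites differ → p ≈ 0.269231, d = −0.75 ln(1 − 0.358975) = 0.333515 ≈ 0.334.

d(Sp1,Sp2) = 0.276, d(Sp1,Sp3) = 0.464, d(Sp2,Sp3) = 0.334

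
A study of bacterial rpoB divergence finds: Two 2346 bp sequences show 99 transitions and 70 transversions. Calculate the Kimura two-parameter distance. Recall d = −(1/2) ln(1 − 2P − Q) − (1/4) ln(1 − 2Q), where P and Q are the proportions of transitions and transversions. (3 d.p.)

0.076

P = 99/2346 ≈ 0.042199 and Q = 70/2346 ≈ 0.029838.
Under the Kimura two-parameter model, d = −½ ln(1 − 2P − Q) − ¼ ln(1 − 2Q).
1 − 2P − Q = 0.885764, giving −½ ln(0.885764) = 0.060652.
1 − 2Q = 0.940324, giving −¼ ln(0.940324) = 0.015383.
d = 0.060652 + 0.015383 = 0.076035.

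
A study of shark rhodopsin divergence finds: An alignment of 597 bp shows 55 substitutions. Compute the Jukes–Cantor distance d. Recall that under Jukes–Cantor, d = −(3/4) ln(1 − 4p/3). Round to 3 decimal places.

p = 55/597 ≈ 0.092127.
d = −(3/4) ln(1 − 4p/3) = −0.75 ln(1 − 0.122836) = −0.75 ln(0.877164)
  = −0.75 × (-0.131061) = 0.098296 substitutions/site.

0.098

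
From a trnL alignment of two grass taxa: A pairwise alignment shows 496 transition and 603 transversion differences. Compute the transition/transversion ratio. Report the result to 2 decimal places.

0.82

R = 496/603 = 0.822553… ≈ 0.82 (to 2 d.p.).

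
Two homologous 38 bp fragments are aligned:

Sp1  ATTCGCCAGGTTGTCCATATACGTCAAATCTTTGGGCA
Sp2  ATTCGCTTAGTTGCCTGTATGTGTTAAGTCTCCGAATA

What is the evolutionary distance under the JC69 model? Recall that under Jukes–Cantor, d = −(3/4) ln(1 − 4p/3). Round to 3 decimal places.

0.560

The sequences differ at 15 of 38 sites, so p = 15/38 ≈ 0.394737.
d = −(3/4) ln(1 − 4p/3) = −0.75 ln(1 − 0.526316) = −0.75 ln(0.473684)
  = −0.75 × (-0.747215) = 0.560411 substitutions/site.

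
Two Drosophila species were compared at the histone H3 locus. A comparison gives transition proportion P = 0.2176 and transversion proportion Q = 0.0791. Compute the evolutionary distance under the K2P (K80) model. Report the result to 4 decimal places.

0.4041

Under the Kimura two-parameter model, d = −½ ln(1 − 2P − Q) − ¼ ln(1 − 2Q).
1 − 2P − Q = 0.4857, giving −½ ln(0.4857) = 0.361082.
1 − 2Q = 0.8418, giving −¼ ln(0.8418) = 0.043053.
d = 0.361082 + 0.043053 = 0.404135.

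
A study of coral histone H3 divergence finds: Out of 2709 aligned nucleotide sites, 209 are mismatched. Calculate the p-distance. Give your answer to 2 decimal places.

p = 209/2709 = 0.077150… ≈ 0.08 (to 2 d.p.).

0.08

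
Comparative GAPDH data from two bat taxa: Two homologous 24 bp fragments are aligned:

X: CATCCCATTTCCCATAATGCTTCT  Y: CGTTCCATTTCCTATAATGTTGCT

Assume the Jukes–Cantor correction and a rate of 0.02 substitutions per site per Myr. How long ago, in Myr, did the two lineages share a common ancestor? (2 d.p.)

6.10

The sequences differ at 5 of 24 sites (2, 4, 13, 20, 22), so p = 5/24 ≈ 0.208333.
d = −(3/4) ln(1 − 4p/3) = −0.75 ln(1 − 0.277777) = −0.75 ln(0.722223)
  = −0.75 × (-0.325421) = 0.244066 substitutions/site.
Under a molecular clock d = 2μt, so t = d/(2μ) = 0.244066 / (2 × 0.02) = 6.10 Myr.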